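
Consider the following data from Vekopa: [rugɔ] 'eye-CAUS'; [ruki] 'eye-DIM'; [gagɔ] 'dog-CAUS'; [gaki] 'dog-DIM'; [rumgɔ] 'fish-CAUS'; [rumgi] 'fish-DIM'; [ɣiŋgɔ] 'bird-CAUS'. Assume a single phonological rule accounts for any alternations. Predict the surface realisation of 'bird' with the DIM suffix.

The DIM morpheme has two allomorphs, [-gi] and [-ki].
The CAUS suffix, which begins with [g], is invariant after every stem; so [g] is not altered by any rule here.
So the underlying form is /-ki/, and voiceless stops become voiced after a nasal.
After 'bird', which ends in a nasal, the suffix surfaces as [-gi], giving [ɣiŋgi].

[ɣiŋgi]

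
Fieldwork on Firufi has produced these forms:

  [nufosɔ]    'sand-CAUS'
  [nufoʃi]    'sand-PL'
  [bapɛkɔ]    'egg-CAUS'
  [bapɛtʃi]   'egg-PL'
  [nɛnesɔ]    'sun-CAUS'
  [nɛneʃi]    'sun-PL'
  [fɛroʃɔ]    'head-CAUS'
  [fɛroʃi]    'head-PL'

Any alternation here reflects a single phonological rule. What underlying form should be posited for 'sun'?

'sun' shows [s] ~ [ʃ] at the end of the stem ([nɛnesɔ] vs [nɛneʃi]).
But 'head' keeps [ʃ] in both environments ([fɛroʃɔ], [fɛroʃi]), so there is no rule changing /ʃ/ to [s] before the CAUS suffix.
The alternation reflects palatalization before a front vowel: /k/ and /s/ become palato-alveolar [tʃ] and [ʃ] before a front vowel. /s/ is underlying.
The underlying form of 'sun' is therefore /nɛnes/.

/nɛnes/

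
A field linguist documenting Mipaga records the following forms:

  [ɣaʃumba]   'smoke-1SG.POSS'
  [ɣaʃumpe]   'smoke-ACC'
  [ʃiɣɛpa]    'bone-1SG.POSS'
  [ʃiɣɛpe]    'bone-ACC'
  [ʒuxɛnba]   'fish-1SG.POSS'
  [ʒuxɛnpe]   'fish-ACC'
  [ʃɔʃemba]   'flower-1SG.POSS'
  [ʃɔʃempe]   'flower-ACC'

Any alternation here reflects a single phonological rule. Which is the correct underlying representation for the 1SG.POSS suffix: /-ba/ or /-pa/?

/-ba/

The 1SG.POSS suffix surfaces as [-ba] and [-pa], depending on the final segment of the stem.
By contrast the ACC suffix keeps its initial [p] throughout — that segment must be underlying.
So the underlying form is /-ba/, and voiced stops become voiceless after a vowel.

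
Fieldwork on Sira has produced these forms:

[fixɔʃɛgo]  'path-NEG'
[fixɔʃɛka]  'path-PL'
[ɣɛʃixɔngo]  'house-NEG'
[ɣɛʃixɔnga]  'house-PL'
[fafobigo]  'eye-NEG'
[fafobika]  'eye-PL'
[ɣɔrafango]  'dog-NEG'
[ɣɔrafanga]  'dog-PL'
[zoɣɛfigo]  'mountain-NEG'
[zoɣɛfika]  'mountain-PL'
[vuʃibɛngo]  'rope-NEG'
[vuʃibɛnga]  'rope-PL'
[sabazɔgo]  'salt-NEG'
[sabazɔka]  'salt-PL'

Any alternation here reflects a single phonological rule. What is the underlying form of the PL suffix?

The PL suffix surfaces as [-ga] and [-ka], depending on the final segment of the stem.
The NEG suffix, which begins with [g], is invariant after every stem; so [g] is not altered by any rule here.
The PL suffix is therefore /-ka/ underlyingly, with post-nasal voicing: voiceless stops become voiced after a nasal.

/-ka/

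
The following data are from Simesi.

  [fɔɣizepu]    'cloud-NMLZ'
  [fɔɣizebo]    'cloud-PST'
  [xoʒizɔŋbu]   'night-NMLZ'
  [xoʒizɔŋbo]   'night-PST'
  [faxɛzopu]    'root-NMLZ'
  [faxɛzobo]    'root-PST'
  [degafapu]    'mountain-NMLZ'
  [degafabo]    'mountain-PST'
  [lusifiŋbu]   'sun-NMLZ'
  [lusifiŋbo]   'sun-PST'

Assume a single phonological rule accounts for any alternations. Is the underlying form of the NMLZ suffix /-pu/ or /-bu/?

/-pu/

The NMLZ morpheme has two allomorphs, [-bu] and [-pu].
By contrast the PST suffix keeps its initial [b] throughout — that segment must be underlying.
The NMLZ suffix is therefore /-pu/ underlyingly, with post-nasal voicing: voiceless stops become voiced after a nasal.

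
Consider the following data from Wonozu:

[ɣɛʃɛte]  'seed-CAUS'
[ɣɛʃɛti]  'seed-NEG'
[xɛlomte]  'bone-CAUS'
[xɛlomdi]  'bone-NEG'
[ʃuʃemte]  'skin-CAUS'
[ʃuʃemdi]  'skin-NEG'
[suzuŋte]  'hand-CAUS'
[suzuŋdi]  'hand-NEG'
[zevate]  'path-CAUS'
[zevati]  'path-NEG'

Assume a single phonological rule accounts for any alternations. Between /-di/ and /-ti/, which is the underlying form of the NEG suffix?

/-di/

The NEG suffix surfaces as [-di] and [-ti], depending on the final segment of the stem.
The CAUS suffix, which begins with [t], is invariant after every stem; so [t] is not altered by any rule here.
The NEG suffix is therefore /-di/ underlyingly, with post-vocalic devoicing: voiced stops become voiceless after a vowel.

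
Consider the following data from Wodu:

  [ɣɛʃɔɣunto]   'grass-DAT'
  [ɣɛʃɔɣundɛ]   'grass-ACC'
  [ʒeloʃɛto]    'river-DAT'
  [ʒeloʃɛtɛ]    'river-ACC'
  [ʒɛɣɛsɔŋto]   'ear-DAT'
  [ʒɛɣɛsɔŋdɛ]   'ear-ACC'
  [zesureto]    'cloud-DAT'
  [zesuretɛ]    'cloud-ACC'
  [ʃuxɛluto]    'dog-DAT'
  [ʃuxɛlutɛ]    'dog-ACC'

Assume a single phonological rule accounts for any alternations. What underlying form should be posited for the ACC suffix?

The ACC morpheme has two allomorphs, [-dɛ] and [-tɛ].
The DAT suffix, which begins with [t], is invariant after every stem; so [t] is not altered by any rule here.
So the underlying form is /-dɛ/, and voiced stops become voiceless after a vowel.

/-dɛ/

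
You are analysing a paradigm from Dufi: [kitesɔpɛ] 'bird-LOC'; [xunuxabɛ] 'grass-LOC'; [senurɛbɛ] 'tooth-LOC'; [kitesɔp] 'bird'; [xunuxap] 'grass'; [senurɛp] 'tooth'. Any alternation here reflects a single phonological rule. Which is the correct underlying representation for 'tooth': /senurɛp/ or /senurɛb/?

/senurɛb/

In [senurɛp] and [senurɛbɛ] the final segment of 'tooth' alternates: [p] ~ [b].
But 'bird' keeps [p] in both environments ([kitesɔp], [kitesɔpɛ]), so there is no rule changing /p/ to [b] before the LOC suffix.
The alternation reflects word-final obstruent devoicing: voiced obstruents become voiceless word-finally. /b/ is underlying.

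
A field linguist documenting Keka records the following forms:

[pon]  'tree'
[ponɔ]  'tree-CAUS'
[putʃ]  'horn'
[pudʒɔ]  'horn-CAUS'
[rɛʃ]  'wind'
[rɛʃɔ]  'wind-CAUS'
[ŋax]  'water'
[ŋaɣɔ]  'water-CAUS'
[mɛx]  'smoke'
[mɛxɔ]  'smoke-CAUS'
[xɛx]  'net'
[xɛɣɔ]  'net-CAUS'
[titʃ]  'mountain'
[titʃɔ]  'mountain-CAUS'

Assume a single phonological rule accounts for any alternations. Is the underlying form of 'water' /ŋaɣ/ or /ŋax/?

/ŋaɣ/

In [ŋax] and [ŋaɣɔ] the final segment of 'water' alternates: [x] ~ [ɣ].
Compare 'smoke', with invariant [x] in [mɛx] and [mɛxɔ]: an analysis with underlying /x/ and a rule producing [ɣ] before the CAUS suffix would wrongly predict alternation here too.
The alternation reflects word-final obstruent devoicing: voiced obstruents become voiceless word-finally. /ɣ/ is underlying.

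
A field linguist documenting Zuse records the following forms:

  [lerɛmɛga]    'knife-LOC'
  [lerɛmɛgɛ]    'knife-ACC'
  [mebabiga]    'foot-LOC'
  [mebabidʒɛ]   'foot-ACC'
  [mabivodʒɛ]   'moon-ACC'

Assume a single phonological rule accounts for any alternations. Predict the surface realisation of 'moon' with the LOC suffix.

In [mebabiga] and [mebabidʒɛ] the final segment of 'foot' alternates: [g] ~ [dʒ].
But 'knife' keeps [g] in both environments ([lerɛmɛga], [lerɛmɛgɛ]), so there is no rule changing /g/ to [dʒ] before the ACC suffix.
The alternation reflects depalatalization: palato-alveolar /dʒ/ becomes [g] when no front vowel follows. /dʒ/ is underlying.
The one attested form of 'moon', [mabivodʒɛ], shows underlying /mabivodʒ/. Applying the same rule when no front vowel follows gives [mabivoga].

[mabivoga]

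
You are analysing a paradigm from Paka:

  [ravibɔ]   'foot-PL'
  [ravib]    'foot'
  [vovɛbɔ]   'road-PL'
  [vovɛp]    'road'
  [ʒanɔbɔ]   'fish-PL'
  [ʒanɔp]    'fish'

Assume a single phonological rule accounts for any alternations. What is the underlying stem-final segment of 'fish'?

/p/

The stem for 'fish' ends in [b] in [ʒanɔbɔ] but [p] in [ʒanɔp].
But 'foot' keeps [b] in both environments ([ravibɔ], [ravib]), so there is no rule changing /b/ to [p] in isolation.
So /p/ is underlying, and a rule of intervocalic voicing — voiceless stops become voiced between vowels — gives [b].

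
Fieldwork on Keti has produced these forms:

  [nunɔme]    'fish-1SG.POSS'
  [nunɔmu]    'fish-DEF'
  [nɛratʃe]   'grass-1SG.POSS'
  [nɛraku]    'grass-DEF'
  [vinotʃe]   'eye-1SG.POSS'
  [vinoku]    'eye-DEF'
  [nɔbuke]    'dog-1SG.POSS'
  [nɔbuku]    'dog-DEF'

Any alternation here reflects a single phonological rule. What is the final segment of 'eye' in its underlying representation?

'eye' shows [tʃ] ~ [k] at the end of the stem ([vinotʃe] vs [vinoku]).
The stem 'dog' ([nɔbuke], [nɔbuku]) shows [k] unchanged in both environments, so [k] cannot be basic with [tʃ] derived before the 1SG.POSS suffix.
Therefore /tʃ/ is basic and [k] is derived by depalatalization (palato-alveolar /tʃ/ becomes [k] when no front vowel follows).

/tʃ/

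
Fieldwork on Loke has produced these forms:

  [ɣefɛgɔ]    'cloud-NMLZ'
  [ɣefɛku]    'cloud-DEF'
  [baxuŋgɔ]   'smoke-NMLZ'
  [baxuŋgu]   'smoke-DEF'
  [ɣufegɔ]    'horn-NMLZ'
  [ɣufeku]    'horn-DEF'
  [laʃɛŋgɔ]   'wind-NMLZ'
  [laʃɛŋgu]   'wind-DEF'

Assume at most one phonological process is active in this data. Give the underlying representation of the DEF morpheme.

The DEF suffix surfaces as [-gu] and [-ku], depending on the final segment of the stem.
By contrast the NMLZ suffix keeps its initial [g] throughout — that segment must be underlying.
So the underlying form is /-ku/, and voiceless stops become voiced after a nasal.

/-ku/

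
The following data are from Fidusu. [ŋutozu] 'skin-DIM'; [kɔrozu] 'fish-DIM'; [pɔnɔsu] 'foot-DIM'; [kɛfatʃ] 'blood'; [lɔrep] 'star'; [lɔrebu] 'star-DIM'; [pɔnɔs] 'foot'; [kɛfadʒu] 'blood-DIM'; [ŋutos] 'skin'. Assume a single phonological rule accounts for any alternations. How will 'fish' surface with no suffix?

In [ŋutos] and [ŋutozu] the final segment of 'skin' alternates: [s] ~ [z].
If /s/ were underlying and a rule turned it into [z] before the DIM suffix, 'foot' would also alternate; but it has [s] in both [pɔnɔs] and [pɔnɔsu].
The underlying segment must be /z/; voiced obstruents become voiceless word-finally, yielding [s] there.
From [kɔrozu] the stem 'fish' is /kɔroz/; word-finally this yields [kɔros].

[kɔros]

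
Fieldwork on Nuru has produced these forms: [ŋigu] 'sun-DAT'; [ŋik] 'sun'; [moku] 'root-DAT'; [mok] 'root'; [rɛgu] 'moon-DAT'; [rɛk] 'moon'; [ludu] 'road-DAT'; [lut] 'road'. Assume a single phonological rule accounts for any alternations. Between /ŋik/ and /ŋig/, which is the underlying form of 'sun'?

In [ŋigu] and [ŋik] the final segment of 'sun' alternates: [g] ~ [k].
Compare 'root', with invariant [k] in [moku] and [mok]: an analysis with underlying /k/ and a rule producing [g] before the DAT suffix would wrongly predict alternation here too.
The underlying segment must be /g/; voiced obstruents become voiceless word-finally, yielding [k] there.

/ŋig/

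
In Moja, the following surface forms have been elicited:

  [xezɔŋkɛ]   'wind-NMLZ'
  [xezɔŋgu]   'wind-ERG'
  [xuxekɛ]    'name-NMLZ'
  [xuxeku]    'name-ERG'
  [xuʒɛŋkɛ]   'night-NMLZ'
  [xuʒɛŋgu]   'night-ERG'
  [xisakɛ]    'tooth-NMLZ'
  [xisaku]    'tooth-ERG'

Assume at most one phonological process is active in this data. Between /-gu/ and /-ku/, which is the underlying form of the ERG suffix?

The ERG suffix surfaces as [-gu] and [-ku], depending on the final segment of the stem.
By contrast the NMLZ suffix keeps its initial [k] throughout — that segment must be underlying.
The ERG suffix is therefore /-gu/ underlyingly, with post-vocalic devoicing: voiced stops become voiceless after a vowel.

/-gu/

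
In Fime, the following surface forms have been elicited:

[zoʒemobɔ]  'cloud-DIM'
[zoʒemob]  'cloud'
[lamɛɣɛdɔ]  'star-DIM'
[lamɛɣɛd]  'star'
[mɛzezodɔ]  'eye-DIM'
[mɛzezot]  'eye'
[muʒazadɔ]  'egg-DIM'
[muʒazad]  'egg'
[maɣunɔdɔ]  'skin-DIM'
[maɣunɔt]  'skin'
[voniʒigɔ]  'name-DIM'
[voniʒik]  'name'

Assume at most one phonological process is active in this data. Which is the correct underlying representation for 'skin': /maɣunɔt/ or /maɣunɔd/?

'skin' shows [d] ~ [t] at the end of the stem ([maɣunɔdɔ] vs [maɣunɔt]).
If /d/ were underlying and a rule turned it into [t] in isolation, 'egg' would also alternate; but it has [d] in both [muʒazadɔ] and [muʒazad].
Therefore /t/ is basic and [d] is derived by intervocalic voicing (voiceless stops become voiced between vowels).

/maɣunɔt/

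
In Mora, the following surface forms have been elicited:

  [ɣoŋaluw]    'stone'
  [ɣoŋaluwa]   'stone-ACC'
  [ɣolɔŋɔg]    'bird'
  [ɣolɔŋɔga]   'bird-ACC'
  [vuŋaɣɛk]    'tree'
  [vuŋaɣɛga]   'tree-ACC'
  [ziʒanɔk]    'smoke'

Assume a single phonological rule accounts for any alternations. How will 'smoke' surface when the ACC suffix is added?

The stem for 'tree' ends in [k] in [vuŋaɣɛk] but [g] in [vuŋaɣɛga].
If /g/ were underlying and a rule turned it into [k] in isolation, 'bird' would also alternate; but it has [g] in both [ɣolɔŋɔg] and [ɣolɔŋɔga].
Therefore /k/ is basic and [g] is derived by intervocalic voicing (voiceless stops become voiced between vowels).
The one attested form of 'smoke', [ziʒanɔk], shows underlying /ziʒanɔk/. Applying the same rule between vowels gives [ziʒanɔga].

[ziʒanɔga]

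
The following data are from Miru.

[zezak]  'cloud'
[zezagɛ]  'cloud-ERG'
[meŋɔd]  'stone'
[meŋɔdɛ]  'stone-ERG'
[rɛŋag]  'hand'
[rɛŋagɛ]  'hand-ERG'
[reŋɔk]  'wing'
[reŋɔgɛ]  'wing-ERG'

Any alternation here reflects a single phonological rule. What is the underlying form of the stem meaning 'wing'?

/reŋɔk/

In [reŋɔk] and [reŋɔgɛ] the final segment of 'wing' alternates: [k] ~ [g].
But 'hand' keeps [g] in both environments ([rɛŋag], [rɛŋagɛ]), so there is no rule changing /g/ to [k] in isolation.
The alternation reflects intervocalic voicing: voiceless stops become voiced between vowels. /k/ is underlying.
Hence 'wing' is /reŋɔk/ underlyingly.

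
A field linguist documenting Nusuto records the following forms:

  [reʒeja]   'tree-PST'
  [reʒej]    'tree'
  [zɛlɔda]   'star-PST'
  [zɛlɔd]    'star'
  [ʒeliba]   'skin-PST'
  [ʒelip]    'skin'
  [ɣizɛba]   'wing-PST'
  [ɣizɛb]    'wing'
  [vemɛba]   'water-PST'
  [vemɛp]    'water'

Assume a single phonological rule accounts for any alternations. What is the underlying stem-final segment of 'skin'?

'skin' shows [b] ~ [p] at the end of the stem ([ʒeliba] vs [ʒelip]).
If /b/ were underlying and a rule turned it into [p] in isolation, 'wing' would also alternate; but it has [b] in both [ɣizɛba] and [ɣizɛb].
So /p/ is underlying, and a rule of intervocalic voicing — voiceless stops become voiced between vowels — gives [b].

/p/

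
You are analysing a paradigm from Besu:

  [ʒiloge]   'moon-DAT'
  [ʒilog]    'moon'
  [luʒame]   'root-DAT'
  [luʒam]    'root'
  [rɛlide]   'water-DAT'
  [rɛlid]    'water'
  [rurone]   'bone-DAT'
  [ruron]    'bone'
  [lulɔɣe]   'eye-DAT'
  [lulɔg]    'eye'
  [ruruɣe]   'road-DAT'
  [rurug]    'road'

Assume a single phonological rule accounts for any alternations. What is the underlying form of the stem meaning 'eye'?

/lulɔɣ/

In [lulɔɣe] and [lulɔg] the final segment of 'eye' alternates: [ɣ] ~ [g].
Compare 'moon', with invariant [g] in [ʒiloge] and [ʒilog]: an analysis with underlying /g/ and a rule producing [ɣ] before the DAT suffix would wrongly predict alternation here too.
So /ɣ/ is underlying, and a rule of word-final hardening — voiced fricatives become stops word-finally — gives [g].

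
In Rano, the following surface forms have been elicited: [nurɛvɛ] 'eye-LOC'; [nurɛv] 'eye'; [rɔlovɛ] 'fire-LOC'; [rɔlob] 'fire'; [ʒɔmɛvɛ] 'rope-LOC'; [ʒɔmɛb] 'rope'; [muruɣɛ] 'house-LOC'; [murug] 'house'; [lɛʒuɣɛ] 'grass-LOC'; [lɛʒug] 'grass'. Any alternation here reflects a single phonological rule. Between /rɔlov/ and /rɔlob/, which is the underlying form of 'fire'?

'fire' shows [v] ~ [b] at the end of the stem ([rɔlovɛ] vs [rɔlob]).
But 'eye' keeps [v] in both environments ([nurɛvɛ], [nurɛv]), so there is no rule changing /v/ to [b] in isolation.
So /b/ is underlying, and a rule of intervocalic spirantization — voiced stops become fricatives between vowels — gives [v].

/rɔlob/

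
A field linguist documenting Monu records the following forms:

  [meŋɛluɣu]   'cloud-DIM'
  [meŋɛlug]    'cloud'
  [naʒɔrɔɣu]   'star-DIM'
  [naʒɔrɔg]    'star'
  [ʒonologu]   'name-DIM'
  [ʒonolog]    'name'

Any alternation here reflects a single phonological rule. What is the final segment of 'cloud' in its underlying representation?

The stem for 'cloud' ends in [ɣ] in [meŋɛluɣu] but [g] in [meŋɛlug].
Compare 'name', with invariant [g] in [ʒonologu] and [ʒonolog]: an analysis with underlying /g/ and a rule producing [ɣ] before the DIM suffix would wrongly predict alternation here too.
The alternation reflects word-final hardening: voiced fricatives become stops word-finally. /ɣ/ is underlying.

/ɣ/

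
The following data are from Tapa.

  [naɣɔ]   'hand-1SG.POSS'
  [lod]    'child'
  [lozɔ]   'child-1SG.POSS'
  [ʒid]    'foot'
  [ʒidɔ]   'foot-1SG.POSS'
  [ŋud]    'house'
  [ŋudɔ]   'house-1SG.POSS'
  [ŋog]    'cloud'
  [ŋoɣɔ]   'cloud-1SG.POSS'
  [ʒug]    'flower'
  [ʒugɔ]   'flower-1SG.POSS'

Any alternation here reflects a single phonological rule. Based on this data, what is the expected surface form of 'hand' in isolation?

[nag]

The stem for 'cloud' ends in [g] in [ŋog] but [ɣ] in [ŋoɣɔ].
The stem 'flower' ([ʒug], [ʒugɔ]) shows [g] unchanged in both environments, so [g] cannot be basic with [ɣ] derived before the 1SG.POSS suffix.
The alternation reflects word-final hardening: voiced fricatives become stops word-finally. /ɣ/ is underlying.
The one attested form of 'hand', [naɣɔ], shows underlying /naɣ/. Applying the same rule word-finally gives [nag].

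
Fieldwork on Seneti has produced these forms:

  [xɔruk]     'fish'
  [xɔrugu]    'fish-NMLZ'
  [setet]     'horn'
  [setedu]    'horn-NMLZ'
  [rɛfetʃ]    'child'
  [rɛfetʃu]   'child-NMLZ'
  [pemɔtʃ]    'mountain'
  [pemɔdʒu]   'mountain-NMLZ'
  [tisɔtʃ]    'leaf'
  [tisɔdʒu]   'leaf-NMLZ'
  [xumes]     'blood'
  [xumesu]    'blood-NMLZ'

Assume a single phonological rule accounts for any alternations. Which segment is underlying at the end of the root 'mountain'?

/dʒ/

In [pemɔtʃ] and [pemɔdʒu] the final segment of 'mountain' alternates: [tʃ] ~ [dʒ].
The stem 'child' ([rɛfetʃ], [rɛfetʃu]) shows [tʃ] unchanged in both environments, so [tʃ] cannot be basic with [dʒ] derived before the NMLZ suffix.
The alternation reflects word-final obstruent devoicing: voiced obstruents become voiceless word-finally. /dʒ/ is underlying.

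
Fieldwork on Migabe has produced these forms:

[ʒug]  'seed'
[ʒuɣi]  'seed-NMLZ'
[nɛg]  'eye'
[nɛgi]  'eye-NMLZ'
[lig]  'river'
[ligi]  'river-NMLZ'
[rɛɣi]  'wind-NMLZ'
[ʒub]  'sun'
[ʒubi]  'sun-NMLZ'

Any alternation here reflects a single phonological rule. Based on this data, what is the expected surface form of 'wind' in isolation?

'seed' shows [g] ~ [ɣ] at the end of the stem ([ʒug] vs [ʒuɣi]).
If /g/ were underlying and a rule turned it into [ɣ] before the NMLZ suffix, 'river' would also alternate; but it has [g] in both [lig] and [ligi].
Therefore /ɣ/ is basic and [g] is derived by word-final hardening (voiced fricatives become stops word-finally).
From [rɛɣi] the stem 'wind' is /rɛɣ/; word-finally this yields [rɛg].

[rɛg]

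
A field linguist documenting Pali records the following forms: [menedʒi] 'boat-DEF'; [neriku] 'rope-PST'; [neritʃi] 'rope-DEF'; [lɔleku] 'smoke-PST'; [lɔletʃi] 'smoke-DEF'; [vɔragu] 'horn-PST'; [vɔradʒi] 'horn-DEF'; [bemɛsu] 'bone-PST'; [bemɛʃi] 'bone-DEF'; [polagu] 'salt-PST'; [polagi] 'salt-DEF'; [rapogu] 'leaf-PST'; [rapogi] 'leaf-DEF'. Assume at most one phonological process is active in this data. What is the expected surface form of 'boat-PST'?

[menegu]

'horn' shows [g] ~ [dʒ] at the end of the stem ([vɔragu] vs [vɔradʒi]).
Compare 'leaf', with invariant [g] in [rapogu] and [rapogi]: an analysis with underlying /g/ and a rule producing [dʒ] before the DEF suffix would wrongly predict alternation here too.
The alternation reflects depalatalization: palato-alveolar /tʃ/, /dʒ/ and /ʃ/ become [k], [g] and [s] when no front vowel follows. /dʒ/ is underlying.
The one attested form of 'boat', [menedʒi], shows underlying /menedʒ/. Applying the same rule when no front vowel follows gives [menegu].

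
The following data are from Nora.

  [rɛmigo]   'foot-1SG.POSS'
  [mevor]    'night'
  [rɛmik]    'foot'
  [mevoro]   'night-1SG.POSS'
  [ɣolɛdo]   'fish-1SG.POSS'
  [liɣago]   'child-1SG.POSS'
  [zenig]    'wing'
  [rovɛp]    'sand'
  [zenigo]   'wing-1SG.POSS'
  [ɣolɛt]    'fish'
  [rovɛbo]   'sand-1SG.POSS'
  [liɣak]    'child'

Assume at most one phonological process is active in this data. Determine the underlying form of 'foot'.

/rɛmik/

The stem for 'foot' ends in [g] in [rɛmigo] but [k] in [rɛmik].
If /g/ were underlying and a rule turned it into [k] in isolation, 'wing' would also alternate; but it has [g] in both [zenigo] and [zenig].
The underlying segment must be /k/; voiceless stops become voiced between vowels, yielding [g] there.
So 'foot' = /rɛmik/.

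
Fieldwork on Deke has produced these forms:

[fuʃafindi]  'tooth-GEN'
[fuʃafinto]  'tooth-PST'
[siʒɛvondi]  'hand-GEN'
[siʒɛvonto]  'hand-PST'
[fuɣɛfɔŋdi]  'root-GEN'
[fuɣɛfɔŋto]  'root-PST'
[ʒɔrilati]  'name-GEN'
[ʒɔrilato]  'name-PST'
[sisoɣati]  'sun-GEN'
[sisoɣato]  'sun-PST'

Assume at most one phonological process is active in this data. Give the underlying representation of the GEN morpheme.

The GEN suffix surfaces as [-di] and [-ti], depending on the final segment of the stem.
By contrast the PST suffix keeps its initial [t] throughout — that segment must be underlying.
The GEN suffix is therefore /-di/ underlyingly, with post-vocalic devoicing: voiced stops become voiceless after a vowel.

/-di/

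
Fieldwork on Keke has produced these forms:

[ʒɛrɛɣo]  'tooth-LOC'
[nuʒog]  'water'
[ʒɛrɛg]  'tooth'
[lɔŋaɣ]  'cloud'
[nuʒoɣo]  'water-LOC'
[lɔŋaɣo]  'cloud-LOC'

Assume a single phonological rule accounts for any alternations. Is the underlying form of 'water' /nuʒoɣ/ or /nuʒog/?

/nuʒog/

The root 'water' surfaces as [nuʒog] and [nuʒoɣo], with a stem-final [g] ~ [ɣ] alternation.
Compare 'cloud', with invariant [ɣ] in [lɔŋaɣ] and [lɔŋaɣo]: an analysis with underlying /ɣ/ and a rule producing [g] in isolation would wrongly predict alternation here too.
The underlying segment must be /g/; voiced stops become fricatives between vowels, yielding [ɣ] there.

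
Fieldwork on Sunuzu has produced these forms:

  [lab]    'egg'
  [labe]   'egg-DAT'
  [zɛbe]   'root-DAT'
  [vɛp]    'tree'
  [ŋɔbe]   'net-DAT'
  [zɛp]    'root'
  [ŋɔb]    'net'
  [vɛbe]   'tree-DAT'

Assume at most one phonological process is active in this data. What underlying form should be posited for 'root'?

/zɛp/

The stem for 'root' ends in [b] in [zɛbe] but [p] in [zɛp].
If /b/ were underlying and a rule turned it into [p] in isolation, 'egg' would also alternate; but it has [b] in both [labe] and [lab].
So /p/ is underlying, and a rule of intervocalic voicing — voiceless stops become voiced between vowels — gives [b].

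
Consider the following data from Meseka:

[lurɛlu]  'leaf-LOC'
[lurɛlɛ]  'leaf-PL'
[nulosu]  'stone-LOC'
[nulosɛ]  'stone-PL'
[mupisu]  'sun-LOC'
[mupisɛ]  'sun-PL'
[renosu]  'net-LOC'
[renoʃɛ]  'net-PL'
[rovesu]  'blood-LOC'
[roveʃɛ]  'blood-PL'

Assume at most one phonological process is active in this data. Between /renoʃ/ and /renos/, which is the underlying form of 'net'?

/renoʃ/

In [renosu] and [renoʃɛ] the final segment of 'net' alternates: [s] ~ [ʃ].
The stem 'stone' ([nulosu], [nulosɛ]) shows [s] unchanged in both environments, so [s] cannot be basic with [ʃ] derived before the PL suffix.
The underlying segment must be /ʃ/; palato-alveolar /ʃ/ becomes [s] when no front vowel follows, yielding [s] there.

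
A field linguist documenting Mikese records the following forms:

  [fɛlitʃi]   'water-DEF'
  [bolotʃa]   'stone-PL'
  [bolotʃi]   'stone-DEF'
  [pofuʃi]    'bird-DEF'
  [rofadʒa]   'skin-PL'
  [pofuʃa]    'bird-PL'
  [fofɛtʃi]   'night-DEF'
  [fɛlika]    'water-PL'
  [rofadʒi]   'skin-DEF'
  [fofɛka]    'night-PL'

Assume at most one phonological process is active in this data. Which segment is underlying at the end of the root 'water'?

/k/

In [fɛlitʃi] and [fɛlika] the final segment of 'water' alternates: [tʃ] ~ [k].
Compare 'stone', with invariant [tʃ] in [bolotʃi] and [bolotʃa]: an analysis with underlying /tʃ/ and a rule producing [k] before the PL suffix would wrongly predict alternation here too.
The underlying segment must be /k/; /k/ becomes palato-alveolar [tʃ] before a front vowel, yielding [tʃ] there.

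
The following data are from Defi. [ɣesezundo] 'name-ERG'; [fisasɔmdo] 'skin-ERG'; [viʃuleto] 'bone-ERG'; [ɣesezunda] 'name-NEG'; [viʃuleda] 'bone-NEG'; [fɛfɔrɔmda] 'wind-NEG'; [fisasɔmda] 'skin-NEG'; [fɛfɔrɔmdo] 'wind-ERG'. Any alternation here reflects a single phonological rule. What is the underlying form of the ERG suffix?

The ERG suffix surfaces as [-do] and [-to], depending on the final segment of the stem.
By contrast the NEG suffix keeps its initial [d] throughout — that segment must be underlying.
The ERG suffix is therefore /-to/ underlyingly, with post-nasal voicing: voiceless stops become voiced after a nasal.

/-to/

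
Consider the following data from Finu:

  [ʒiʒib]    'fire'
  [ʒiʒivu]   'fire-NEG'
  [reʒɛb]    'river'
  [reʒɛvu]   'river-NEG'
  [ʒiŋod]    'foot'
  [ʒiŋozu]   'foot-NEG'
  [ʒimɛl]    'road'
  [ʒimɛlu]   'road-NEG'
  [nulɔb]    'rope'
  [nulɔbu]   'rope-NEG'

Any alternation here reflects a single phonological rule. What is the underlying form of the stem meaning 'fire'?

'fire' shows [b] ~ [v] at the end of the stem ([ʒiʒib] vs [ʒiʒivu]).
The stem 'rope' ([nulɔb], [nulɔbu]) shows [b] unchanged in both environments, so [b] cannot be basic with [v] derived before the NEG suffix.
The alternation reflects word-final hardening: voiced fricatives become stops word-finally. /v/ is underlying.

/ʒiʒiv/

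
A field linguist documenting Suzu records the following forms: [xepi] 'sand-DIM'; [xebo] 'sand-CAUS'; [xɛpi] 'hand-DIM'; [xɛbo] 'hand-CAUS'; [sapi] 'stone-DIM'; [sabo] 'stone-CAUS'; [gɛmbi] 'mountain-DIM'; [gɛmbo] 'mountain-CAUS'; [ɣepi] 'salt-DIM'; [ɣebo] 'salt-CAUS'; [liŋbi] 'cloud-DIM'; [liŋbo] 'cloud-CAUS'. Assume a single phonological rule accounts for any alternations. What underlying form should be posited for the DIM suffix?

/-pi/

The DIM suffix surfaces as [-bi] and [-pi], depending on the final segment of the stem.
The CAUS suffix, which begins with [b], is invariant after every stem; so [b] is not altered by any rule here.
The DIM suffix is therefore /-pi/ underlyingly, with post-nasal voicing: voiceless stops become voiced after a nasal.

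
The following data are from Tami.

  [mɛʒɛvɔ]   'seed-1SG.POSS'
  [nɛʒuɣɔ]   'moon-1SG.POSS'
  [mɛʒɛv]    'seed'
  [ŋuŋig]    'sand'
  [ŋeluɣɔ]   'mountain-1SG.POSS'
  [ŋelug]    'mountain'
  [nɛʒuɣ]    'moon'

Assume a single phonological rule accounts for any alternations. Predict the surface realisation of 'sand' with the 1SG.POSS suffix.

[ŋuŋiɣɔ]

The stem for 'mountain' ends in [g] in [ŋelug] but [ɣ] in [ŋeluɣɔ].
But 'moon' keeps [ɣ] in both environments ([nɛʒuɣ], [nɛʒuɣɔ]), so there is no rule changing /ɣ/ to [g] in isolation.
The alternation reflects intervocalic spirantization: voiced stops become fricatives between vowels. /g/ is underlying.
The one attested form of 'sand', [ŋuŋig], shows underlying /ŋuŋig/. Applying the same rule between vowels gives [ŋuŋiɣɔ].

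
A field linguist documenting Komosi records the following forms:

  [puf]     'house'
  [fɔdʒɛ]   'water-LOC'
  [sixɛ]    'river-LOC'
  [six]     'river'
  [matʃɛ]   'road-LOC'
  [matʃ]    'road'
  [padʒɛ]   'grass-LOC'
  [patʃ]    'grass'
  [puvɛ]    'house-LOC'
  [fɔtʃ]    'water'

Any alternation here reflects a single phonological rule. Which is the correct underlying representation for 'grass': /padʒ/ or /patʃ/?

The root 'grass' surfaces as [padʒɛ] and [patʃ], with a stem-final [dʒ] ~ [tʃ] alternation.
But 'road' keeps [tʃ] in both environments ([matʃɛ], [matʃ]), so there is no rule changing /tʃ/ to [dʒ] before the LOC suffix.
The alternation reflects word-final obstruent devoicing: voiced obstruents become voiceless word-finally. /dʒ/ is underlying.

/padʒ/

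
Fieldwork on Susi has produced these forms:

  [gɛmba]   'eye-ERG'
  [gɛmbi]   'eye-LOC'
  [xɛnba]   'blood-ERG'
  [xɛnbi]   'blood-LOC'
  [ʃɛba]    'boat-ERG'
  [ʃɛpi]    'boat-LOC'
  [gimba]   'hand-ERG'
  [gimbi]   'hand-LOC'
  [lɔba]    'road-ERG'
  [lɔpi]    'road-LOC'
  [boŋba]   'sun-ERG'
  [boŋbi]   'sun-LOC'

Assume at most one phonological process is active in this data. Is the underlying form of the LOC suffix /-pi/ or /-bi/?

The LOC morpheme has two allomorphs, [-bi] and [-pi].
The ERG suffix, which begins with [b], is invariant after every stem; so [b] is not altered by any rule here.
So the underlying form is /-pi/, and voiceless stops become voiced after a nasal.

/-pi/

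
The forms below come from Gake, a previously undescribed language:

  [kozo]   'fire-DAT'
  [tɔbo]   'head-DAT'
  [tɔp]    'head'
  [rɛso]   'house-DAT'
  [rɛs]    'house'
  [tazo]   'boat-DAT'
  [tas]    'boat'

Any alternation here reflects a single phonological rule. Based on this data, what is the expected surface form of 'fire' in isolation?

In [tazo] and [tas] the final segment of 'boat' alternates: [z] ~ [s].
Compare 'house', with invariant [s] in [rɛso] and [rɛs]: an analysis with underlying /s/ and a rule producing [z] before the DAT suffix would wrongly predict alternation here too.
The alternation reflects word-final obstruent devoicing: voiced obstruents become voiceless word-finally. /z/ is underlying.
From [kozo] the stem 'fire' is /koz/; word-finally this yields [kos].

[kos]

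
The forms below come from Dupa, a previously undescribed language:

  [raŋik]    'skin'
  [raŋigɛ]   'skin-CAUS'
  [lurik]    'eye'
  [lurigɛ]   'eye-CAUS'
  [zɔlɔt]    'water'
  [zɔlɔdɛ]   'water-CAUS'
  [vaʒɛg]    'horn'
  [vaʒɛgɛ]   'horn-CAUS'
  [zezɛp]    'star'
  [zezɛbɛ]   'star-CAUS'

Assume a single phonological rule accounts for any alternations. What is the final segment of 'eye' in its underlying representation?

In [lurik] and [lurigɛ] the final segment of 'eye' alternates: [k] ~ [g].
But 'horn' keeps [g] in both environments ([vaʒɛg], [vaʒɛgɛ]), so there is no rule changing /g/ to [k] in isolation.
Therefore /k/ is basic and [g] is derived by intervocalic voicing (voiceless stops become voiced between vowels).

/k/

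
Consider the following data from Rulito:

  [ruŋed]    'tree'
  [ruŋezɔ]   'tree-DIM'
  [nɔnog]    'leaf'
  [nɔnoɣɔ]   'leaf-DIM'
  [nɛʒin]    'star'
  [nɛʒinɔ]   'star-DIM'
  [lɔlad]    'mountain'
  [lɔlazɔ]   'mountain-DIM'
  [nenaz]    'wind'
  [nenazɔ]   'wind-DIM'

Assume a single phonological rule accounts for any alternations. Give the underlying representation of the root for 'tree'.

'tree' shows [d] ~ [z] at the end of the stem ([ruŋed] vs [ruŋezɔ]).
Compare 'wind', with invariant [z] in [nenaz] and [nenazɔ]: an analysis with underlying /z/ and a rule producing [d] in isolation would wrongly predict alternation here too.
The underlying segment must be /d/; voiced stops become fricatives between vowels, yielding [z] there.

/ruŋed/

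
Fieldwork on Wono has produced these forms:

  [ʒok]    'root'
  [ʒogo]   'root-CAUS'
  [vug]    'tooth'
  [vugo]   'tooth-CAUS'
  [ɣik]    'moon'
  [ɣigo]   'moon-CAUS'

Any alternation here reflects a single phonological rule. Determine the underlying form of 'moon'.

/ɣik/

The root 'moon' surfaces as [ɣik] and [ɣigo], with a stem-final [k] ~ [g] alternation.
Compare 'tooth', with invariant [g] in [vug] and [vugo]: an analysis with underlying /g/ and a rule producing [k] in isolation would wrongly predict alternation here too.
The underlying segment must be /k/; voiceless stops become voiced between vowels, yielding [g] there.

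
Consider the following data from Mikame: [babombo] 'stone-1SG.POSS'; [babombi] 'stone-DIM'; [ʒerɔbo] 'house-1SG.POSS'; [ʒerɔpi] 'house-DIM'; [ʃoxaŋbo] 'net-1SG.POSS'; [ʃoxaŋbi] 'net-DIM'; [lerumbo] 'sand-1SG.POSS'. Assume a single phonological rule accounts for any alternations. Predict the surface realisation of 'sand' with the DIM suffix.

[lerumbi]

The DIM suffix surfaces as [-bi] and [-pi], depending on the final segment of the stem.
By contrast the 1SG.POSS suffix keeps its initial [b] throughout — that segment must be underlying.
The DIM suffix is therefore /-pi/ underlyingly, with post-nasal voicing: voiceless stops become voiced after a nasal.
After 'sand', which ends in a nasal, the suffix surfaces as [-bi], giving [lerumbi].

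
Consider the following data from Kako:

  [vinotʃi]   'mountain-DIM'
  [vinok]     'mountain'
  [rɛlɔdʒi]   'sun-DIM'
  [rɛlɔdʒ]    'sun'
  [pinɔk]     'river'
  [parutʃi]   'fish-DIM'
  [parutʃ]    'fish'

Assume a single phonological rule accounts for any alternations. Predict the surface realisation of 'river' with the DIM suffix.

The root 'mountain' surfaces as [vinotʃi] and [vinok], with a stem-final [tʃ] ~ [k] alternation.
Compare 'fish', with invariant [tʃ] in [parutʃi] and [parutʃ]: an analysis with underlying /tʃ/ and a rule producing [k] in isolation would wrongly predict alternation here too.
The underlying segment must be /k/; /k/ becomes palato-alveolar [tʃ] before a front vowel, yielding [tʃ] there.
From [pinɔk] the stem 'river' is /pinɔk/; before a front vowel this yields [pinɔtʃi].

[pinɔtʃi]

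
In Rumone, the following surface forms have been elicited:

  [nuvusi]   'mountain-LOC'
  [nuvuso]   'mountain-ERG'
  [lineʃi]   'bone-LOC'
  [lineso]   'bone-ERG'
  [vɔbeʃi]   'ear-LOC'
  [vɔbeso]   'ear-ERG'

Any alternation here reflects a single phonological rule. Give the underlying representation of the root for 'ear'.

The stem for 'ear' ends in [ʃ] in [vɔbeʃi] but [s] in [vɔbeso].
The stem 'mountain' ([nuvusi], [nuvuso]) shows [s] unchanged in both environments, so [s] cannot be basic with [ʃ] derived before the LOC suffix.
The alternation reflects depalatalization: palato-alveolar /ʃ/ becomes [s] when no front vowel follows. /ʃ/ is underlying.

/vɔbeʃ/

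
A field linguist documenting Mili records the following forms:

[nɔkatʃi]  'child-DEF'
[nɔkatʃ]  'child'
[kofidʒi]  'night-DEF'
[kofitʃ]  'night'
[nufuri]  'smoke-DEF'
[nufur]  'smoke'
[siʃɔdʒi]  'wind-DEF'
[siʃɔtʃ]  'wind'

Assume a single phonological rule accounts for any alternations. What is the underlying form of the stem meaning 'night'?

/kofidʒ/

'night' shows [dʒ] ~ [tʃ] at the end of the stem ([kofidʒi] vs [kofitʃ]).
If /tʃ/ were underlying and a rule turned it into [dʒ] before the DEF suffix, 'child' would also alternate; but it has [tʃ] in both [nɔkatʃi] and [nɔkatʃ].
Therefore /dʒ/ is basic and [tʃ] is derived by word-final obstruent devoicing (voiced obstruents become voiceless word-finally).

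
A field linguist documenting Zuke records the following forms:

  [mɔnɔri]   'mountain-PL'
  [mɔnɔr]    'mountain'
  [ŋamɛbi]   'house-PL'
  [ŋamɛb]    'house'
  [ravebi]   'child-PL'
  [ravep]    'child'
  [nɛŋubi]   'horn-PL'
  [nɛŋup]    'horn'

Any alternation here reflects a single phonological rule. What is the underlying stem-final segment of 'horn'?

/p/

In [nɛŋubi] and [nɛŋup] the final segment of 'horn' alternates: [b] ~ [p].
But 'house' keeps [b] in both environments ([ŋamɛbi], [ŋamɛb]), so there is no rule changing /b/ to [p] in isolation.
So /p/ is underlying, and a rule of intervocalic voicing — voiceless stops become voiced between vowels — gives [b].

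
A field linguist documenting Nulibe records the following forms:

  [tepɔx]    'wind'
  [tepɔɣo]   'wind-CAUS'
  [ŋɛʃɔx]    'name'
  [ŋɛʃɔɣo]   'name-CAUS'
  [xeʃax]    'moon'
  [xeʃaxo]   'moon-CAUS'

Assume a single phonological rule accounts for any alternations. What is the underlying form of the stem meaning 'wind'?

'wind' shows [x] ~ [ɣ] at the end of the stem ([tepɔx] vs [tepɔɣo]).
The stem 'moon' ([xeʃax], [xeʃaxo]) shows [x] unchanged in both environments, so [x] cannot be basic with [ɣ] derived before the CAUS suffix.
So /ɣ/ is underlying, and a rule of word-final obstruent devoicing — voiced obstruents become voiceless word-finally — gives [x].
The underlying form of 'wind' is therefore /tepɔɣ/.

/tepɔɣ/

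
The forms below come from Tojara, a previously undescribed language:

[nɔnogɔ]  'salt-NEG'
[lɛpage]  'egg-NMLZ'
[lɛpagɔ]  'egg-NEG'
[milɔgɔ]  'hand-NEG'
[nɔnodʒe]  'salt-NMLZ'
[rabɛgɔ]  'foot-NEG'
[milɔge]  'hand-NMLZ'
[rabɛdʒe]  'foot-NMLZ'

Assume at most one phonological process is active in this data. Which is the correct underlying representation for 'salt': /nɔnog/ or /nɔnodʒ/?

The stem for 'salt' ends in [g] in [nɔnogɔ] but [dʒ] in [nɔnodʒe].
The stem 'hand' ([milɔgɔ], [milɔge]) shows [g] unchanged in both environments, so [g] cannot be basic with [dʒ] derived before the NMLZ suffix.
Therefore /dʒ/ is basic and [g] is derived by depalatalization (palato-alveolar /dʒ/ becomes [g] when no front vowel follows).

/nɔnodʒ/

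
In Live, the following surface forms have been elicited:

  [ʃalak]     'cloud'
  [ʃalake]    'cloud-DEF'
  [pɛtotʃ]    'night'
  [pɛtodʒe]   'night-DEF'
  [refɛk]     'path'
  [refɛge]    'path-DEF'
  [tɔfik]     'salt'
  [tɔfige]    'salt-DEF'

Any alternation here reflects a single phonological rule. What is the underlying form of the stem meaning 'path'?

/refɛg/

The stem for 'path' ends in [k] in [refɛk] but [g] in [refɛge].
Compare 'cloud', with invariant [k] in [ʃalak] and [ʃalake]: an analysis with underlying /k/ and a rule producing [g] before the DEF suffix would wrongly predict alternation here too.
So /g/ is underlying, and a rule of word-final obstruent devoicing — voiced obstruents become voiceless word-finally — gives [k].
So 'path' = /refɛg/.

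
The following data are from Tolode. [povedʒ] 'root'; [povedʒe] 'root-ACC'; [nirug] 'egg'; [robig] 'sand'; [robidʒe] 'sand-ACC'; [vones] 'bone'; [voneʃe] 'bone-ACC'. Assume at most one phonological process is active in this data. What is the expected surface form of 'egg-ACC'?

[nirudʒe]

'sand' shows [g] ~ [dʒ] at the end of the stem ([robig] vs [robidʒe]).
Compare 'root', with invariant [dʒ] in [povedʒ] and [povedʒe]: an analysis with underlying /dʒ/ and a rule producing [g] in isolation would wrongly predict alternation here too.
Therefore /g/ is basic and [dʒ] is derived by palatalization before a front vowel (/g/ and /s/ become palato-alveolar [dʒ] and [ʃ] before a front vowel).
The one attested form of 'egg', [nirug], shows underlying /nirug/. Applying the same rule before a front vowel gives [nirudʒe].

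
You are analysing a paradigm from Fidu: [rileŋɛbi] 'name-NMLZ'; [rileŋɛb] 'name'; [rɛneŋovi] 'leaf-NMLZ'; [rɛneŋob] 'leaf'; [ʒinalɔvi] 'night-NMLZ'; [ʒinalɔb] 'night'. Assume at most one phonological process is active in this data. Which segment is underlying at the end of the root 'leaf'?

/v/

The stem for 'leaf' ends in [v] in [rɛneŋovi] but [b] in [rɛneŋob].
The stem 'name' ([rileŋɛbi], [rileŋɛb]) shows [b] unchanged in both environments, so [b] cannot be basic with [v] derived before the NMLZ suffix.
The alternation reflects word-final hardening: voiced fricatives become stops word-finally. /v/ is underlying.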